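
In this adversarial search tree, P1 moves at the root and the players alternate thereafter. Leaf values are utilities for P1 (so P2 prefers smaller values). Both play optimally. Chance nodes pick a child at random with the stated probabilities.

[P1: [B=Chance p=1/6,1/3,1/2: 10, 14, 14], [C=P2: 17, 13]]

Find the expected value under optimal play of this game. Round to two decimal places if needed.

B (Chance): 1/6·10 + 1/3·14 + 1/2·14 = 13.33
C (P2): min(17, 13) = 13
Root (P1): max(13.33, 13) = 13.33

13.33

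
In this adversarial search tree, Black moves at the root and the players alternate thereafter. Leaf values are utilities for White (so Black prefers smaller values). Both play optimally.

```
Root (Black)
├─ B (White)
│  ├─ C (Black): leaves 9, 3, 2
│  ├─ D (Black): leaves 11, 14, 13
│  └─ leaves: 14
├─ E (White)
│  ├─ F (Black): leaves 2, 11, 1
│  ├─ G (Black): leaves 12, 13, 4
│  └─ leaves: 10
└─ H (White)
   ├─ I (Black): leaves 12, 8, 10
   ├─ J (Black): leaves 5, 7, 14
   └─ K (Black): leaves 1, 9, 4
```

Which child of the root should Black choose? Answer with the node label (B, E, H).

H

C (Black): min(9, 3, 2) = 2
D (Black): min(11, 14, 13) = 11
B (White): max(2, 11, 14) = 14
F (Black): min(2, 11, 1) = 1
G (Black): min(12, 13, 4) = 4
E (White): max(1, 4, 10) = 10
I (Black): min(12, 8, 10) = 8
J (Black): min(5, 7, 14) = 5
K (Black): min(1, 9, 4) = 1
H (White): max(8, 5, 1) = 8
Root (Black): min(14, 10, 8) = 8
Black picks the child with the lowest value: H (value 8).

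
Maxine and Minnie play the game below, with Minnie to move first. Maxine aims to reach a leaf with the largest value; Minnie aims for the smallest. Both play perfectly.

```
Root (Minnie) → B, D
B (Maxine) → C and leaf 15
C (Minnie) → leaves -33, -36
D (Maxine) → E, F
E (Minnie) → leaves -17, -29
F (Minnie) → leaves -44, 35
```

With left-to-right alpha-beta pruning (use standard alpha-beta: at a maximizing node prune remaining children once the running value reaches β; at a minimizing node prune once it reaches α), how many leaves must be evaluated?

C [α=-∞,β=+∞]: v=-36
B [α=-∞,β=+∞]: v=15
E [α=-∞,β=15]: v=-29
F [α=-29,β=15]: v=-44 after child 1 ≤ α → α-cutoff, skip 1
D [α=-∞,β=15]: v=-29
Root [α=-∞,β=+∞]: v=-29
Leaves evaluated: 6 of 7.

6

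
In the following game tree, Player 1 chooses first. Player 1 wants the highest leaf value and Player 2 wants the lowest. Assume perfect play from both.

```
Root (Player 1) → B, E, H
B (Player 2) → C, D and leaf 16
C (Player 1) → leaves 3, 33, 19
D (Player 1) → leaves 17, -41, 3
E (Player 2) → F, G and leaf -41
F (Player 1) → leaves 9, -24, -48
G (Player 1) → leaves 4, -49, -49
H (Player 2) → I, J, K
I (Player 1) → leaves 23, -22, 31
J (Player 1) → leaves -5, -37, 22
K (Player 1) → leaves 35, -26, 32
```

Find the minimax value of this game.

C (Player 1): max(3, 33, 19) = 33
D (Player 1): max(17, -41, 3) = 17
B (Player 2): min(33, 17, 16) = 16
F (Player 1): max(9, -24, -48) = 9
G (Player 1): max(4, -49, -49) = 4
E (Player 2): min(9, 4, -41) = -41
I (Player 1): max(23, -22, 31) = 31
J (Player 1): max(-5, -37, 22) = 22
K (Player 1): max(35, -26, 32) = 35
H (Player 2): min(31, 22, 35) = 22
Root (Player 1): max(16, -41, 22) = 22

22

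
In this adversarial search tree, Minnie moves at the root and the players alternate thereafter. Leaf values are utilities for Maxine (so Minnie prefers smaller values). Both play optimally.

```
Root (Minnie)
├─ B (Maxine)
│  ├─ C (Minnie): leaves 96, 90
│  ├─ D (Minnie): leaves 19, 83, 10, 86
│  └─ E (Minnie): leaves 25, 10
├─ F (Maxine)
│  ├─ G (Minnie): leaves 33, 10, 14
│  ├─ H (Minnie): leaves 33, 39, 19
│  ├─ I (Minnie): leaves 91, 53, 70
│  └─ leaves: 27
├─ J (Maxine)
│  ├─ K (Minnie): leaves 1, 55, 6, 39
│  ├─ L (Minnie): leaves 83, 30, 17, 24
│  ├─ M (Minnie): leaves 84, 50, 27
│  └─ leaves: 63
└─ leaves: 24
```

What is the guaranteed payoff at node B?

90

C: min(96, 90) = 90
D: min(19, 83, 10, 86) = 10
E: min(25, 10) = 10
B: max(90, 10, 10) = 90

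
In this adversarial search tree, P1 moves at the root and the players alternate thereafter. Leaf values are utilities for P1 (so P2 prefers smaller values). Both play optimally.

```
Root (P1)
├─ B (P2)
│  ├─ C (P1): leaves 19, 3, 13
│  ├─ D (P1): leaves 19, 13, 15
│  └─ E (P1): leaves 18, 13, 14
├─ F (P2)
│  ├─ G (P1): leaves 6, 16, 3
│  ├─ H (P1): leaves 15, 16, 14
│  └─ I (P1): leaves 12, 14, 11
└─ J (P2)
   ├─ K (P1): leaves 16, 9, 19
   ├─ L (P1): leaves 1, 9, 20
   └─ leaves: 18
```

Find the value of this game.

C (P1): max(19, 3, 13) = 19
D (P1): max(19, 13, 15) = 19
E (P1): max(18, 13, 14) = 18
B (P2): min(19, 19, 18) = 18
G (P1): max(6, 16, 3) = 16
H (P1): max(15, 16, 14) = 16
I (P1): max(12, 14, 11) = 14
F (P2): min(16, 16, 14) = 14
K (P1): max(16, 9, 19) = 19
L (P1): max(1, 9, 20) = 20
J (P2): min(19, 20, 18) = 18
Root (P1): max(18, 14, 18) = 18

18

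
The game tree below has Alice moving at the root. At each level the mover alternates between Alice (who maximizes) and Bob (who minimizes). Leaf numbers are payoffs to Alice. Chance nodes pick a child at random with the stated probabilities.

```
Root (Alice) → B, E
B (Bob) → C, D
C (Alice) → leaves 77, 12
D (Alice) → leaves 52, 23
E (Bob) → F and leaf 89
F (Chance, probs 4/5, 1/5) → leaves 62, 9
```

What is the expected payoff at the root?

C (Alice): max(77, 12) = 77
D (Alice): max(52, 23) = 52
B (Bob): min(77, 52) = 52
F (Chance): 4/5·62 + 1/5·9 = 51.4
E (Bob): min(51.4, 89) = 51.4
Root (Alice): max(52, 51.4) = 52

52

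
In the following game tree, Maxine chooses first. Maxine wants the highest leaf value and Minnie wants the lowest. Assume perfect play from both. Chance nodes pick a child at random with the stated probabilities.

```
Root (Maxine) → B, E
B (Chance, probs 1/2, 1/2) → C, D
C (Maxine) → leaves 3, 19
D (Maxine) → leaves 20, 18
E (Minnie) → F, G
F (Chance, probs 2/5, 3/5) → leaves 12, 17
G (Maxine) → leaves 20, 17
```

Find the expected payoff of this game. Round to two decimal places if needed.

19.5

C (Maxine): max(3, 19) = 19
D (Maxine): max(20, 18) = 20
B (Chance): 1/2·19 + 1/2·20 = 19.5
F (Chance): 2/5·12 + 3/5·17 = 15
G (Maxine): max(20, 17) = 20
E (Minnie): min(15, 20) = 15
Root (Maxine): max(19.5, 15) = 19.5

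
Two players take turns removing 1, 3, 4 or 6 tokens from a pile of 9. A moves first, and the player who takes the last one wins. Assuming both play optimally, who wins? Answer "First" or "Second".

Second

i:   0  1  2  3  4  5  6  7  8  9
     L  W  L  W  W  W  W  L  W  L
Position 9 is L, so the second player wins.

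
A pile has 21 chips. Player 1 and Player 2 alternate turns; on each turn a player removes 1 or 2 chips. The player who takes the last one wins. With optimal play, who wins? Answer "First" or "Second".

Compute winning (W) and losing (L) positions by backward induction:
i:   0  1  2  3  4  5  6  7  8  9 10 11 12 13 14 15 16 17 18 19 20 21
     L  W  W  L  W  W  L  W  W  L  W  W  L  W  W  L  W  W  L  W  W  L
Position 21 is L, so the second player wins.

Second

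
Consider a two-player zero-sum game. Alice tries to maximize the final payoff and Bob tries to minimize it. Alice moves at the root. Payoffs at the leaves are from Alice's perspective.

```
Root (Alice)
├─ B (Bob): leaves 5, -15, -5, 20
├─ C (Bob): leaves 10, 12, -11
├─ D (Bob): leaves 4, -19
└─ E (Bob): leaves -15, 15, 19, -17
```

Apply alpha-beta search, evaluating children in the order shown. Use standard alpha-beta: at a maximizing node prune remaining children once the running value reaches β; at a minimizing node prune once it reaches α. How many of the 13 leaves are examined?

B [α=-∞,β=+∞]: v=-15
C [α=-15,β=+∞]: v=-11
D [α=-11,β=+∞]: v=-19
E [α=-11,β=+∞]: v=-15 after child 1 ≤ α → α-cutoff, skip 3
Root [α=-∞,β=+∞]: v=-11
Leaves evaluated: 10 of 13.

10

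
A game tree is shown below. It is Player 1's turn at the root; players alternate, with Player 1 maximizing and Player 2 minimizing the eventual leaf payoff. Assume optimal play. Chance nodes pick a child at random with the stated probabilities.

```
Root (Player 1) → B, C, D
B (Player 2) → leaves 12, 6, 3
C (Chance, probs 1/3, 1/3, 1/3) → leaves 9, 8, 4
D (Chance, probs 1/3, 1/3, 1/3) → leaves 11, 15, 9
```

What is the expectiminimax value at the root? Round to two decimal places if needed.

11.67

B (Player 2): min(12, 6, 3) = 3
C (Chance): 1/3·9 + 1/3·8 + 1/3·4 = 7
D (Chance): 1/3·11 + 1/3·15 + 1/3·9 = 11.67
Root (Player 1): max(3, 7, 11.67) = 11.67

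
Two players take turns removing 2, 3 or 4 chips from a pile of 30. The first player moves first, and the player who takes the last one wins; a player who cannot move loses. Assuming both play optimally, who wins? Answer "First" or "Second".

Second

i:   0  1  2  3  4  5  6  7  8  9 10 11 12 13 14 15 16 17 18 19 20 21 22 23 24 25 26 27 28 29 30
     L  L  W  W  W  W  L  L  W  W  W  W  L  L  W  W  W  W  L  L  W  W  W  W  L  L  W  W  W  W  L
Position 30 is L, so the second player wins.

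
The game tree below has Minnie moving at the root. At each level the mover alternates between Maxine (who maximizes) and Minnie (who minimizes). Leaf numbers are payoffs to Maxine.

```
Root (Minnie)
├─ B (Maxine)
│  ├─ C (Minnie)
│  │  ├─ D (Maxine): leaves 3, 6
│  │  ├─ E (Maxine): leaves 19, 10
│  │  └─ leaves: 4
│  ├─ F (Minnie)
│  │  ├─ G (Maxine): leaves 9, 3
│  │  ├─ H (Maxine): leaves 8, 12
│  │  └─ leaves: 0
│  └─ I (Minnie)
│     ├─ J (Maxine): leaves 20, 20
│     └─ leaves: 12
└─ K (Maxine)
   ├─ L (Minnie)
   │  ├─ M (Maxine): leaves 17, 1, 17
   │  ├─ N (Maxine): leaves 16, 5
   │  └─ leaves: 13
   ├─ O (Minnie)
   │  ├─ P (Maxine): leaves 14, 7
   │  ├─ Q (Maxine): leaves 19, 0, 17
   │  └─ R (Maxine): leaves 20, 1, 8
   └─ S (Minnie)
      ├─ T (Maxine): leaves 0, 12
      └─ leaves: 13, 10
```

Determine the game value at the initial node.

D (Maxine): max(3, 6) = 6
E (Maxine): max(19, 10) = 19
C (Minnie): min(6, 19, 4) = 4
G (Maxine): max(9, 3) = 9
H (Maxine): max(8, 12) = 12
F (Minnie): min(9, 12, 0) = 0
J (Maxine): max(20, 20) = 20
I (Minnie): min(20, 12) = 12
B (Maxine): max(4, 0, 12) = 12
M (Maxine): max(17, 1, 17) = 17
N (Maxine): max(16, 5) = 16
L (Minnie): min(17, 16, 13) = 13
P (Maxine): max(14, 7) = 14
Q (Maxine): max(19, 0, 17) = 19
R (Maxine): max(20, 1, 8) = 20
O (Minnie): min(14, 19, 20) = 14
T (Maxine): max(0, 12) = 12
S (Minnie): min(12, 13, 10) = 10
K (Maxine): max(13, 14, 10) = 14
Root (Minnie): min(12, 14) = 12

12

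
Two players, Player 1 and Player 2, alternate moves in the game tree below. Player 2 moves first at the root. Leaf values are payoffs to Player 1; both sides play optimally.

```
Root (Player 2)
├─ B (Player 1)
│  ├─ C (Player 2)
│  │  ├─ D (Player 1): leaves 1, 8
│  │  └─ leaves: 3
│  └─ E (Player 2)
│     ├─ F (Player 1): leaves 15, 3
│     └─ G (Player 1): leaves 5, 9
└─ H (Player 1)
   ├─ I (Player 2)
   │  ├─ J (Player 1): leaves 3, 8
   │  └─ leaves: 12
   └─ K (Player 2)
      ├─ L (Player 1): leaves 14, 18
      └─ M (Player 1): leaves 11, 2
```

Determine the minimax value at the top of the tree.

D (Player 1): max(1, 8) = 8
C (Player 2): min(8, 3) = 3
F (Player 1): max(15, 3) = 15
G (Player 1): max(5, 9) = 9
E (Player 2): min(15, 9) = 9
B (Player 1): max(3, 9) = 9
J (Player 1): max(3, 8) = 8
I (Player 2): min(8, 12) = 8
L (Player 1): max(14, 18) = 18
M (Player 1): max(11, 2) = 11
K (Player 2): min(18, 11) = 11
H (Player 1): max(8, 11) = 11
Root (Player 2): min(9, 11) = 9

9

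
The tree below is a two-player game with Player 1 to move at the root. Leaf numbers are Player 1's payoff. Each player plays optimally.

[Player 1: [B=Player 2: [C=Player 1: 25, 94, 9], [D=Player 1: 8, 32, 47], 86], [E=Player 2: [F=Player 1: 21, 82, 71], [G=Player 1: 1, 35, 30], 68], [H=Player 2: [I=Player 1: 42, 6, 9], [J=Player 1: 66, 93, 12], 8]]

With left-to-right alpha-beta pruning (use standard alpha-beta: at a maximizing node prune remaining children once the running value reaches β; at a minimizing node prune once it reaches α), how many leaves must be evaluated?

16

C [α=-∞,β=+∞]: v=94
D [α=-∞,β=94]: v=47
B [α=-∞,β=+∞]: v=47
F [α=47,β=+∞]: v=82
G [α=47,β=82]: v=35
E [α=47,β=+∞]: v=35 after child 2 ≤ α → α-cutoff, skip 1
I [α=47,β=+∞]: v=42
H [α=47,β=+∞]: v=42 after child 1 ≤ α → α-cutoff, skip 2
Root [α=-∞,β=+∞]: v=47
Leaves evaluated: 16 of 21.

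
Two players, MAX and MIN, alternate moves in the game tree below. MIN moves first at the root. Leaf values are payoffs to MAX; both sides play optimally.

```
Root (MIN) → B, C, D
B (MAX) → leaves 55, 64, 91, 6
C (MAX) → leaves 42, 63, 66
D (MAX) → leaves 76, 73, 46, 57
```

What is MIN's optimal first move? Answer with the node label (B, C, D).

C

B (MAX): max(55, 64, 91, 6) = 91
C (MAX): max(42, 63, 66) = 66
D (MAX): max(76, 73, 46, 57) = 76
Root (MIN): min(91, 66, 76) = 66
MIN picks the child with the lowest value: C (value 66).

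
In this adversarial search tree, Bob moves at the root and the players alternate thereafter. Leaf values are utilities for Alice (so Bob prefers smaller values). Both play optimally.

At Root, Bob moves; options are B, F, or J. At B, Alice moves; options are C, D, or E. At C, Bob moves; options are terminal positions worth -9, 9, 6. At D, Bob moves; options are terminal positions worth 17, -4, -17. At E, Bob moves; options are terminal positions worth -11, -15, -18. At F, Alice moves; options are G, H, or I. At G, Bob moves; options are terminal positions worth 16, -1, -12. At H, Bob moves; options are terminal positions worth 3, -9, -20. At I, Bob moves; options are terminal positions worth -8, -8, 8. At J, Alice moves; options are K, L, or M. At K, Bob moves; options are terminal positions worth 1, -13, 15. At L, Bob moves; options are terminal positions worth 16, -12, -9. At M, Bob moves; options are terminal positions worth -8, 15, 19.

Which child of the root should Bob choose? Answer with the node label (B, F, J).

B

C (Bob): min(-9, 9, 6) = -9
D (Bob): min(17, -4, -17) = -17
E (Bob): min(-11, -15, -18) = -18
B (Alice): max(-9, -17, -18) = -9
G (Bob): min(16, -1, -12) = -12
H (Bob): min(3, -9, -20) = -20
I (Bob): min(-8, -8, 8) = -8
F (Alice): max(-12, -20, -8) = -8
K (Bob): min(1, -13, 15) = -13
L (Bob): min(16, -12, -9) = -12
M (Bob): min(-8, 15, 19) = -8
J (Alice): max(-13, -12, -8) = -8
Root (Bob): min(-9, -8, -8) = -9
Bob picks the child with the lowest value: B (value -9).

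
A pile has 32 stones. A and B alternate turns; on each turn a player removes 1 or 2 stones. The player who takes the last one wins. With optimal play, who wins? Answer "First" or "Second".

Positions where the player to move wins (W) vs loses (L):
i:   0  1  2  3  4  5  6  7  8  9 10 11 12 13 14 15 16 17 18 19 20 21 22 23 24 25 26 27 28 29 30 31 32
     L  W  W  L  W  W  L  W  W  L  W  W  L  W  W  L  W  W  L  W  W  L  W  W  L  W  W  L  W  W  L  W  W
Position 32 is W, so the first player wins.

First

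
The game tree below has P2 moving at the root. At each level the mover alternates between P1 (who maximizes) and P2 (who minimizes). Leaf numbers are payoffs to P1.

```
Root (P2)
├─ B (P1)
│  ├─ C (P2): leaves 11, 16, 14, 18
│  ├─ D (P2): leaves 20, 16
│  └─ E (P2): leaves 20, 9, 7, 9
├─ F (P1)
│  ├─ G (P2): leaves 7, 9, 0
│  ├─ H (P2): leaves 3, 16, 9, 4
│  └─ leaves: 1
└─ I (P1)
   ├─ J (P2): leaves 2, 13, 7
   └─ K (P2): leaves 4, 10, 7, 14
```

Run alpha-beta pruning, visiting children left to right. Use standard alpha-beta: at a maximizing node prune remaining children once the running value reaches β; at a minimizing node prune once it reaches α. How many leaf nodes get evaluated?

C [α=-∞,β=+∞]: v=11
D [α=11,β=+∞]: v=16
E [α=16,β=+∞]: v=9 after child 2 ≤ α → α-cutoff, skip 2
B [α=-∞,β=+∞]: v=16
G [α=-∞,β=16]: v=0
H [α=0,β=16]: v=3
F [α=-∞,β=16]: v=3
J [α=-∞,β=3]: v=2
K [α=2,β=3]: v=4
I [α=-∞,β=3]: v=4
Root [α=-∞,β=+∞]: v=3
Leaves evaluated: 23 of 25.

23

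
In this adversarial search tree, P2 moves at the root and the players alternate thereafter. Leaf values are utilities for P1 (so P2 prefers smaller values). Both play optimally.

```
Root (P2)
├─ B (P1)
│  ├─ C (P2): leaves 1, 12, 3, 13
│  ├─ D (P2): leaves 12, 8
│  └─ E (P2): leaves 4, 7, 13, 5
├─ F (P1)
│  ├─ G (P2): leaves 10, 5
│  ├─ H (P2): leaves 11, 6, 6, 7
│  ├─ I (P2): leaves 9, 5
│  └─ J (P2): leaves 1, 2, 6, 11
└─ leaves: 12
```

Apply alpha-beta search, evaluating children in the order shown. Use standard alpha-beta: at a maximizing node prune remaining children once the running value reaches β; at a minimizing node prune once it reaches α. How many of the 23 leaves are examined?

C [α=-∞,β=+∞]: v=1
D [α=1,β=+∞]: v=8
E [α=8,β=+∞]: v=4 after child 1 ≤ α → α-cutoff, skip 3
B [α=-∞,β=+∞]: v=8
G [α=-∞,β=8]: v=5
H [α=5,β=8]: v=6
I [α=6,β=8]: v=5
J [α=6,β=8]: v=1 after child 1 ≤ α → α-cutoff, skip 3
F [α=-∞,β=8]: v=6
Root [α=-∞,β=+∞]: v=6
Leaves evaluated: 17 of 23.

17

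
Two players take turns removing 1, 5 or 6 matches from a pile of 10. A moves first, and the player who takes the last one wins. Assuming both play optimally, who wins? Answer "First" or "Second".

First

Positions where the player to move wins (W) vs loses (L):
i:   0  1  2  3  4  5  6  7  8  9 10
     L  W  L  W  L  W  W  W  W  W  W
Position 10 is W, so the first player wins.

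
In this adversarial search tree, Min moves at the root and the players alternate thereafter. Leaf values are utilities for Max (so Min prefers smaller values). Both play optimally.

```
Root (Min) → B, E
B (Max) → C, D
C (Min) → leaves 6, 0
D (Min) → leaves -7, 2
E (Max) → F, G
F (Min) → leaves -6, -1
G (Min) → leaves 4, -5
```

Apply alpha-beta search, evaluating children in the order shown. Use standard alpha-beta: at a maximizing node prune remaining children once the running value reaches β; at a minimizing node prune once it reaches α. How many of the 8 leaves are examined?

7

C [α=-∞,β=+∞]: v=0
D [α=0,β=+∞]: v=-7 after child 1 ≤ α → α-cutoff, skip 1
B [α=-∞,β=+∞]: v=0
F [α=-∞,β=0]: v=-6
G [α=-6,β=0]: v=-5
E [α=-∞,β=0]: v=-5
Root [α=-∞,β=+∞]: v=-5
Leaves evaluated: 7 of 8.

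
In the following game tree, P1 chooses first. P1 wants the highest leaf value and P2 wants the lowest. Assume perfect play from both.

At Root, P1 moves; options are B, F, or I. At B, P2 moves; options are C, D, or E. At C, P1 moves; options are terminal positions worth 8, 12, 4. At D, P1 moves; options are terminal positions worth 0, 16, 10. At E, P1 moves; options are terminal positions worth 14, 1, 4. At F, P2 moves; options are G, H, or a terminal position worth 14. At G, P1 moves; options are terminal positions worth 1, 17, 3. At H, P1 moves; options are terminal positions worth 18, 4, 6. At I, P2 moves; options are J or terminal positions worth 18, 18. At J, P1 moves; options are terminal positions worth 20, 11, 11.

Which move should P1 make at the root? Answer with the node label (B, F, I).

I

C (P1): max(8, 12, 4) = 12
D (P1): max(0, 16, 10) = 16
E (P1): max(14, 1, 4) = 14
B (P2): min(12, 16, 14) = 12
G (P1): max(1, 17, 3) = 17
H (P1): max(18, 4, 6) = 18
F (P2): min(17, 18, 14) = 14
J (P1): max(20, 11, 11) = 20
I (P2): min(20, 18, 18) = 18
Root (P1): max(12, 14, 18) = 18
P1 picks the child with the highest value: I (value 18).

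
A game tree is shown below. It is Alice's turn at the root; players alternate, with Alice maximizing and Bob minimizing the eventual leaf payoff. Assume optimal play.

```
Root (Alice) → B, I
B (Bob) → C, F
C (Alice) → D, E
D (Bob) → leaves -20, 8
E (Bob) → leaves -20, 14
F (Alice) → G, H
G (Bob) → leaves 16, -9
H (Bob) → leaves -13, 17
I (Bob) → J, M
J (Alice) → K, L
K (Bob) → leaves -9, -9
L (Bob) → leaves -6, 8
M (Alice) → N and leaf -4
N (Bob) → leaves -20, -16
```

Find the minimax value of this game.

D (Bob): min(-20, 8) = -20
E (Bob): min(-20, 14) = -20
C (Alice): max(-20, -20) = -20
G (Bob): min(16, -9) = -9
H (Bob): min(-13, 17) = -13
F (Alice): max(-9, -13) = -9
B (Bob): min(-20, -9) = -20
K (Bob): min(-9, -9) = -9
L (Bob): min(-6, 8) = -6
J (Alice): max(-9, -6) = -6
N (Bob): min(-20, -16) = -20
M (Alice): max(-20, -4) = -4
I (Bob): min(-6, -4) = -6
Root (Alice): max(-20, -6) = -6

-6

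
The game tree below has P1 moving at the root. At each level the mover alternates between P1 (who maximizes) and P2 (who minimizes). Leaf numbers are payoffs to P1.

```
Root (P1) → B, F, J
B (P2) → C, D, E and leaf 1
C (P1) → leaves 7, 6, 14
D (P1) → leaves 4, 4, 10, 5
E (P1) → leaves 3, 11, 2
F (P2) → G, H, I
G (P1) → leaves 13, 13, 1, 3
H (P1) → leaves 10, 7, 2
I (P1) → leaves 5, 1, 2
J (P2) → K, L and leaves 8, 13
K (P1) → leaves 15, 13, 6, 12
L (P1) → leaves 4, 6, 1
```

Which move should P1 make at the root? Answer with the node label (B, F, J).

J

C (P1): max(7, 6, 14) = 14
D (P1): max(4, 4, 10, 5) = 10
E (P1): max(3, 11, 2) = 11
B (P2): min(14, 10, 11, 1) = 1
G (P1): max(13, 13, 1, 3) = 13
H (P1): max(10, 7, 2) = 10
I (P1): max(5, 1, 2) = 5
F (P2): min(13, 10, 5) = 5
K (P1): max(15, 13, 6, 12) = 15
L (P1): max(4, 6, 1) = 6
J (P2): min(15, 6, 8, 13) = 6
Root (P1): max(1, 5, 6) = 6
P1 picks the child with the highest value: J (value 6).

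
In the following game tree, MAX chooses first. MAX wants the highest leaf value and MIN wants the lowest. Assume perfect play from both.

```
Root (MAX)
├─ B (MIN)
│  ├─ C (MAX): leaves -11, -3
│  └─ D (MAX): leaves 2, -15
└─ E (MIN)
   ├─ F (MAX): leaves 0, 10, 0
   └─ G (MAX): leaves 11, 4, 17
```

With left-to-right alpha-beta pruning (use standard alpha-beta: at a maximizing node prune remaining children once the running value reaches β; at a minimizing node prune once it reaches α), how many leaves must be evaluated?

C [α=-∞,β=+∞]: v=-3
D [α=-∞,β=-3]: v=2 after child 1 ≥ β → β-cutoff, skip 1
B [α=-∞,β=+∞]: v=-3
F [α=-3,β=+∞]: v=10
G [α=-3,β=10]: v=11 after child 1 ≥ β → β-cutoff, skip 2
E [α=-3,β=+∞]: v=10
Root [α=-∞,β=+∞]: v=10
Leaves evaluated: 7 of 10.

7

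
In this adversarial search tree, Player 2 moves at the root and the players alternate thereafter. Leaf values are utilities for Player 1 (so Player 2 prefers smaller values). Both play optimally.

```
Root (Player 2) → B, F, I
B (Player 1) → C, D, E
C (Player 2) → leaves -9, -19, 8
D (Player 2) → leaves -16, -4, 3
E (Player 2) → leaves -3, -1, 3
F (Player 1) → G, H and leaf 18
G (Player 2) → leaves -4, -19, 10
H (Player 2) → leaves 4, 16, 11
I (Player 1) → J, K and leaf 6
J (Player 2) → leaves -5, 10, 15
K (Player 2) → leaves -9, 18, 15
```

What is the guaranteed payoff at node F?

G: min(-4, -19, 10) = -19
H: min(4, 16, 11) = 4
F: max(-19, 4, 18) = 18

18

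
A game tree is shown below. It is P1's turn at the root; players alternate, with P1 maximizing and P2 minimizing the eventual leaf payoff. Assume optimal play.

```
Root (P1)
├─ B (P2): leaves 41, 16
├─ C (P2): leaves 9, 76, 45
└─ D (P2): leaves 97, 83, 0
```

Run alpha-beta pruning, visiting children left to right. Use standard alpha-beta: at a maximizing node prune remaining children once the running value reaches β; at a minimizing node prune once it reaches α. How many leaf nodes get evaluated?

B [α=-∞,β=+∞]: v=16
C [α=16,β=+∞]: v=9 after child 1 ≤ α → α-cutoff, skip 2
D [α=16,β=+∞]: v=0
Root [α=-∞,β=+∞]: v=16
Leaves evaluated: 6 of 8.

6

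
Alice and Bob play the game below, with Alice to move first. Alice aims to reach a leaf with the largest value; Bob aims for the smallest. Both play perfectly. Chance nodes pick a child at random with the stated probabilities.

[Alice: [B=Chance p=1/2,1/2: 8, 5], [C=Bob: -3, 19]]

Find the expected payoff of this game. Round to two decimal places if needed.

B (Chance): 1/2·8 + 1/2·5 = 6.5
C (Bob): min(-3, 19) = -3
Root (Alice): max(6.5, -3) = 6.5

6.5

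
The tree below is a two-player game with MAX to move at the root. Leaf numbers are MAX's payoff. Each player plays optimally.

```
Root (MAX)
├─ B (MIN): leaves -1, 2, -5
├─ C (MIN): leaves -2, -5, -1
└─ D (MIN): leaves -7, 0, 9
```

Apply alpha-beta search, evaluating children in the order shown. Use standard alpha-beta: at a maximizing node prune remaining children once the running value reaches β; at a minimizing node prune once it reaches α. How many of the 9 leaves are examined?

6

B [α=-∞,β=+∞]: v=-5
C [α=-5,β=+∞]: v=-5 after child 2 ≤ α → α-cutoff, skip 1
D [α=-5,β=+∞]: v=-7 after child 1 ≤ α → α-cutoff, skip 2
Root [α=-∞,β=+∞]: v=-5
Leaves evaluated: 6 of 9.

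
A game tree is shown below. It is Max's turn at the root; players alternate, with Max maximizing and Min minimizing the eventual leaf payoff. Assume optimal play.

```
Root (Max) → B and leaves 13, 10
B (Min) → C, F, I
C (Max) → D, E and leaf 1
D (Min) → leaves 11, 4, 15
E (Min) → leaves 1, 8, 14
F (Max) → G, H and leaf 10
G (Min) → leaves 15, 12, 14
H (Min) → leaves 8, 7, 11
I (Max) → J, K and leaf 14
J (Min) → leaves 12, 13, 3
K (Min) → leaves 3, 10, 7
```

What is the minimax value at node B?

D: min(11, 4, 15) = 4
E: min(1, 8, 14) = 1
C: max(4, 1, 1) = 4
G: min(15, 12, 14) = 12
H: min(8, 7, 11) = 7
F: max(12, 7, 10) = 12
J: min(12, 13, 3) = 3
K: min(3, 10, 7) = 3
I: max(3, 3, 14) = 14
B: min(4, 12, 14) = 4

4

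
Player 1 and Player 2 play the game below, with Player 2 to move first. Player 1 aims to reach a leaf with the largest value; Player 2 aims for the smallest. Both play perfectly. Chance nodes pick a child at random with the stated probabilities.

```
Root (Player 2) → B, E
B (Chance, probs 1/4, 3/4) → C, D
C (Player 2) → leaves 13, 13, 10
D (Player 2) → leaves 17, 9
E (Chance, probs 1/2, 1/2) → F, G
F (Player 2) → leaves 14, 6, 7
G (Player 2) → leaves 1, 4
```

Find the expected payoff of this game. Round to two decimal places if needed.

C (Player 2): min(13, 13, 10) = 10
D (Player 2): min(17, 9) = 9
B (Chance): 1/4·10 + 3/4·9 = 9.25
F (Player 2): min(14, 6, 7) = 6
G (Player 2): min(1, 4) = 1
E (Chance): 1/2·6 + 1/2·1 = 3.5
Root (Player 2): min(9.25, 3.5) = 3.5

3.5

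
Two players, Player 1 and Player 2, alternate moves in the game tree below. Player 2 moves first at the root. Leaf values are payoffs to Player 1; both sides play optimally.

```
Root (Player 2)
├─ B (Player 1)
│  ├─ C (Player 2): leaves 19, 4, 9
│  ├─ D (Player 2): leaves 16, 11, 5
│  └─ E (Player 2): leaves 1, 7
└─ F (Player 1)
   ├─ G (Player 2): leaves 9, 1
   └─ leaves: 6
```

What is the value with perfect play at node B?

C: min(19, 4, 9) = 4
D: min(16, 11, 5) = 5
E: min(1, 7) = 1
B: max(4, 5, 1) = 5

5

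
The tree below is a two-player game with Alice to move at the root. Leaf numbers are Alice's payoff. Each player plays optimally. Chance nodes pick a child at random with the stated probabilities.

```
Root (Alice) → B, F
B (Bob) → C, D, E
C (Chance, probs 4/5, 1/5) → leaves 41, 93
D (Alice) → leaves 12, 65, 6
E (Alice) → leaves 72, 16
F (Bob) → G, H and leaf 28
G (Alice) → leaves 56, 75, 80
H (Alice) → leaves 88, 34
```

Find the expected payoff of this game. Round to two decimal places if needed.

C (Chance): 4/5·41 + 1/5·93 = 51.4
D (Alice): max(12, 65, 6) = 65
E (Alice): max(72, 16) = 72
B (Bob): min(51.4, 65, 72) = 51.4
G (Alice): max(56, 75, 80) = 80
H (Alice): max(88, 34) = 88
F (Bob): min(80, 88, 28) = 28
Root (Alice): max(51.4, 28) = 51.4

51.4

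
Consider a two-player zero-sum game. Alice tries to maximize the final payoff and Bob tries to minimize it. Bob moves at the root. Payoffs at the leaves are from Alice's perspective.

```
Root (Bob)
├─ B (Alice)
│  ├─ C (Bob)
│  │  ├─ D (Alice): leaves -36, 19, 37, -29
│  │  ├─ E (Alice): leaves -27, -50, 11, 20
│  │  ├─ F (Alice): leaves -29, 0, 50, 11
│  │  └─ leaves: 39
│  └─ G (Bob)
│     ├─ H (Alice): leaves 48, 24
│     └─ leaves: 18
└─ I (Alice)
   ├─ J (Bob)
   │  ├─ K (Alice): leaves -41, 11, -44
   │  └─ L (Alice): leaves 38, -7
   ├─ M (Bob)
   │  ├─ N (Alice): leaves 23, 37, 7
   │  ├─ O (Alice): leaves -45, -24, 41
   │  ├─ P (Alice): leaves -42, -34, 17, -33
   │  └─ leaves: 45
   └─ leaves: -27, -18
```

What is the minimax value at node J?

K: max(-41, 11, -44) = 11
L: max(38, -7) = 38
J: min(11, 38) = 11

11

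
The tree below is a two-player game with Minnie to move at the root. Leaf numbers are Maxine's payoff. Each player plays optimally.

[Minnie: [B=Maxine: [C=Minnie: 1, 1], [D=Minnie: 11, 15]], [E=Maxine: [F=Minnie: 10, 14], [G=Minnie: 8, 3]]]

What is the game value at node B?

C: min(1, 1) = 1
D: min(11, 15) = 11
B: max(1, 11) = 11

11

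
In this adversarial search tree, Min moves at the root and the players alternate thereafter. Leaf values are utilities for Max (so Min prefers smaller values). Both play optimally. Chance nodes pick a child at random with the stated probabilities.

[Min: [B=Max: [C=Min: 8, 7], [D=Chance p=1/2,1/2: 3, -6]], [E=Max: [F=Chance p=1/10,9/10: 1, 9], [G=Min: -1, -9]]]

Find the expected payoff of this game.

7

C (Min): min(8, 7) = 7
D (Chance): 1/2·3 + 1/2·-6 = -1.5
B (Max): max(7, -1.5) = 7
F (Chance): 1/10·1 + 9/10·9 = 8.2
G (Min): min(-1, -9) = -9
E (Max): max(8.2, -9) = 8.2
Root (Min): min(7, 8.2) = 7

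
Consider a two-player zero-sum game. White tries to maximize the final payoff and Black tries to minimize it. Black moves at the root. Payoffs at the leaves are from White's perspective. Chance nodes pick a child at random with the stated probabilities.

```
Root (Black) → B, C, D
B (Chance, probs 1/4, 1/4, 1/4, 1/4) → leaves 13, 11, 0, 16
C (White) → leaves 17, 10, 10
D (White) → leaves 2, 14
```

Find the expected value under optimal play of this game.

10

B (Chance): 1/4·13 + 1/4·11 + 1/4·0 + 1/4·16 = 10
C (White): max(17, 10, 10) = 17
D (White): max(2, 14) = 14
Root (Black): min(10, 17, 14) = 10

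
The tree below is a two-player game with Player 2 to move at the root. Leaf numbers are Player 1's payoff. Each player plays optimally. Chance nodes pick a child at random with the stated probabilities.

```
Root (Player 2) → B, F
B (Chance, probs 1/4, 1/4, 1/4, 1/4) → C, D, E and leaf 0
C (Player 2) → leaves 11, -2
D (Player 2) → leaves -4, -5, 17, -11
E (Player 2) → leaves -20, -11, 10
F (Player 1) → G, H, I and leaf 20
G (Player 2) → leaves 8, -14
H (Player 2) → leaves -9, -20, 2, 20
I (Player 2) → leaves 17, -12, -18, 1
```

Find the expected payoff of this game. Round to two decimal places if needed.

C (Player 2): min(11, -2) = -2
D (Player 2): min(-4, -5, 17, -11) = -11
E (Player 2): min(-20, -11, 10) = -20
B (Chance): 1/4·-2 + 1/4·-11 + 1/4·-20 + 1/4·0 = -8.25
G (Player 2): min(8, -14) = -14
H (Player 2): min(-9, -20, 2, 20) = -20
I (Player 2): min(17, -12, -18, 1) = -18
F (Player 1): max(-14, -20, -18, 20) = 20
Root (Player 2): min(-8.25, 20) = -8.25

-8.25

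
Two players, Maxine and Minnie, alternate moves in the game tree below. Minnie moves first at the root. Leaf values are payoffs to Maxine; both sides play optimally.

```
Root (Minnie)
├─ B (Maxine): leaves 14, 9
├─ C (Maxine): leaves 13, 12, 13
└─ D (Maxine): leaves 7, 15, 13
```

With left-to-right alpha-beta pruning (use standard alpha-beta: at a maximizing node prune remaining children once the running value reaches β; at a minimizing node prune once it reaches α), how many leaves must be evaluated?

7

B [α=-∞,β=+∞]: v=14
C [α=-∞,β=14]: v=13
D [α=-∞,β=13]: v=15 after child 2 ≥ β → β-cutoff, skip 1
Root [α=-∞,β=+∞]: v=13
Leaves evaluated: 7 of 8.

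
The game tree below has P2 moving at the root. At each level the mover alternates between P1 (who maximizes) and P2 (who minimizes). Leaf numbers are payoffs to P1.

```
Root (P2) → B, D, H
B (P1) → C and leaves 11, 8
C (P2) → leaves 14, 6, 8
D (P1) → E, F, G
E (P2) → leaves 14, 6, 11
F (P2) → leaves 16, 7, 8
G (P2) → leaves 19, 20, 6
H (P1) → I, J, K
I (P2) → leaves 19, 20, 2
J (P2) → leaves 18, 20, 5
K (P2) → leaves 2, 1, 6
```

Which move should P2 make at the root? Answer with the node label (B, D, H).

C (P2): min(14, 6, 8) = 6
B (P1): max(6, 11, 8) = 11
E (P2): min(14, 6, 11) = 6
F (P2): min(16, 7, 8) = 7
G (P2): min(19, 20, 6) = 6
D (P1): max(6, 7, 6) = 7
I (P2): min(19, 20, 2) = 2
J (P2): min(18, 20, 5) = 5
K (P2): min(2, 1, 6) = 1
H (P1): max(2, 5, 1) = 5
Root (P2): min(11, 7, 5) = 5
P2 picks the child with the lowest value: H (value 5).

H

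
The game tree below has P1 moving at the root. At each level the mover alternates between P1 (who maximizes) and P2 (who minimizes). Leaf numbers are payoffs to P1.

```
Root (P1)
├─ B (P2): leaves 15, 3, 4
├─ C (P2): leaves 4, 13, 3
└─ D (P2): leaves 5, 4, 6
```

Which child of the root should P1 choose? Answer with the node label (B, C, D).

B (P2): min(15, 3, 4) = 3
C (P2): min(4, 13, 3) = 3
D (P2): min(5, 4, 6) = 4
Root (P1): max(3, 3, 4) = 4
P1 picks the child with the highest value: D (value 4).

D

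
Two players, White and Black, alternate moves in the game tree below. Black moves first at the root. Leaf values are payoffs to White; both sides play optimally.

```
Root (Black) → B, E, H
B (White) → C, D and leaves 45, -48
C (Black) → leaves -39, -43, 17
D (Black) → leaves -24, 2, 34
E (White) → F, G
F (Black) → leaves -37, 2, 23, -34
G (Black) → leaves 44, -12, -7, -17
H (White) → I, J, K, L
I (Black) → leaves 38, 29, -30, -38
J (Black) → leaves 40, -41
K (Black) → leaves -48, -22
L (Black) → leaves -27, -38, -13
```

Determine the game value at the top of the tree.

-38

C (Black): min(-39, -43, 17) = -43
D (Black): min(-24, 2, 34) = -24
B (White): max(-43, -24, 45, -48) = 45
F (Black): min(-37, 2, 23, -34) = -37
G (Black): min(44, -12, -7, -17) = -17
E (White): max(-37, -17) = -17
I (Black): min(38, 29, -30, -38) = -38
J (Black): min(40, -41) = -41
K (Black): min(-48, -22) = -48
L (Black): min(-27, -38, -13) = -38
H (White): max(-38, -41, -48, -38) = -38
Root (Black): min(45, -17, -38) = -38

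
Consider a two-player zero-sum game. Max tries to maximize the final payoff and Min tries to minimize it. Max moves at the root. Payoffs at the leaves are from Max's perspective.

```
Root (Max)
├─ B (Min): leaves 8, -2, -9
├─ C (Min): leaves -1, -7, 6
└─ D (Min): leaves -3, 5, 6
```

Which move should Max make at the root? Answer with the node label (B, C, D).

B (Min): min(8, -2, -9) = -9
C (Min): min(-1, -7, 6) = -7
D (Min): min(-3, 5, 6) = -3
Root (Max): max(-9, -7, -3) = -3
Max picks the child with the highest value: D (value -3).

D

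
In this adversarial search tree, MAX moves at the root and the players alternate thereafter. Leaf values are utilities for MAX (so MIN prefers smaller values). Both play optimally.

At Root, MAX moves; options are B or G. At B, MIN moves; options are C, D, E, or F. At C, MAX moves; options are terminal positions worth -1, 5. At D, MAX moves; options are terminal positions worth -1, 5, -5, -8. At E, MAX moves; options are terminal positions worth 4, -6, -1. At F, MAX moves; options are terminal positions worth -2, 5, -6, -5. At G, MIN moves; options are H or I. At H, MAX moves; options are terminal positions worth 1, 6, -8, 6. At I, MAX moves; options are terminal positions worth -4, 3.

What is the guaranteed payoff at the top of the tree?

4

C (MAX): max(-1, 5) = 5
D (MAX): max(-1, 5, -5, -8) = 5
E (MAX): max(4, -6, -1) = 4
F (MAX): max(-2, 5, -6, -5) = 5
B (MIN): min(5, 5, 4, 5) = 4
H (MAX): max(1, 6, -8, 6) = 6
I (MAX): max(-4, 3) = 3
G (MIN): min(6, 3) = 3
Root (MAX): max(4, 3) = 4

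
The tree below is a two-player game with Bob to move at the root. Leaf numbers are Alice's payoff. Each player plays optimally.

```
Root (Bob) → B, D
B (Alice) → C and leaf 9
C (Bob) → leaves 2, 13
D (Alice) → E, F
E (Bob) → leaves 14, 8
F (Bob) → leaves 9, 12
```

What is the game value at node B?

C: min(2, 13) = 2
B: max(2, 9) = 9

9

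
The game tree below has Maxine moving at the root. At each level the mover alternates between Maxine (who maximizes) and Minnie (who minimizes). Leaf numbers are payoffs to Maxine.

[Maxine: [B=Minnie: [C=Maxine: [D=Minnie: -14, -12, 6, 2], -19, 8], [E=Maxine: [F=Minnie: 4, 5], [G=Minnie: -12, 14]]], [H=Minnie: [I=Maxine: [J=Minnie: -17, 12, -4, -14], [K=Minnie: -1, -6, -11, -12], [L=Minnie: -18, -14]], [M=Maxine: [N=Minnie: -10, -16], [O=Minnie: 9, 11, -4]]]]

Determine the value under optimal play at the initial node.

4

D (Minnie): min(-14, -12, 6, 2) = -14
C (Maxine): max(-14, -19, 8) = 8
F (Minnie): min(4, 5) = 4
G (Minnie): min(-12, 14) = -12
E (Maxine): max(4, -12) = 4
B (Minnie): min(8, 4) = 4
J (Minnie): min(-17, 12, -4, -14) = -17
K (Minnie): min(-1, -6, -11, -12) = -12
L (Minnie): min(-18, -14) = -18
I (Maxine): max(-17, -12, -18) = -12
N (Minnie): min(-10, -16) = -16
O (Minnie): min(9, 11, -4) = -4
M (Maxine): max(-16, -4) = -4
H (Minnie): min(-12, -4) = -12
Root (Maxine): max(4, -12) = 4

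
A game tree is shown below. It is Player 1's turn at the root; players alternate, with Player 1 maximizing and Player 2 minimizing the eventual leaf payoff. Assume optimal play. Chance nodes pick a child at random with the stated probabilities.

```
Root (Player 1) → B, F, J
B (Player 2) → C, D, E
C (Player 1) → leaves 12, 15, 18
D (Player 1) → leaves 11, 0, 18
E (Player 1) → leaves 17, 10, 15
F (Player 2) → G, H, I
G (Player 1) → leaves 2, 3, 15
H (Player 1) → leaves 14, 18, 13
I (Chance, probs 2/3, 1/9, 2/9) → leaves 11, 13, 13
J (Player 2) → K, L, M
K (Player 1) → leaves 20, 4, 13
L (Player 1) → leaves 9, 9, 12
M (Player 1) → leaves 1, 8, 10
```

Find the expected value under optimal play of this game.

17

C (Player 1): max(12, 15, 18) = 18
D (Player 1): max(11, 0, 18) = 18
E (Player 1): max(17, 10, 15) = 17
B (Player 2): min(18, 18, 17) = 17
G (Player 1): max(2, 3, 15) = 15
H (Player 1): max(14, 18, 13) = 18
I (Chance): 2/3·11 + 1/9·13 + 2/9·13 = 11.67
F (Player 2): min(15, 18, 11.67) = 11.67
K (Player 1): max(20, 4, 13) = 20
L (Player 1): max(9, 9, 12) = 12
M (Player 1): max(1, 8, 10) = 10
J (Player 2): min(20, 12, 10) = 10
Root (Player 1): max(17, 11.67, 10) = 17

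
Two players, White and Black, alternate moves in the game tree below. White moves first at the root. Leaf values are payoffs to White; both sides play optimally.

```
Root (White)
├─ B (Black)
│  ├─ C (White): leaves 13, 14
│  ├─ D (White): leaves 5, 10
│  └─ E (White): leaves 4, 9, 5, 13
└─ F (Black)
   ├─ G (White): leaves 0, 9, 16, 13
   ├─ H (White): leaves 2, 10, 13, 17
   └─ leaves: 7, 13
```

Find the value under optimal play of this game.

C (White): max(13, 14) = 14
D (White): max(5, 10) = 10
E (White): max(4, 9, 5, 13) = 13
B (Black): min(14, 10, 13) = 10
G (White): max(0, 9, 16, 13) = 16
H (White): max(2, 10, 13, 17) = 17
F (Black): min(16, 17, 7, 13) = 7
Root (White): max(10, 7) = 10

10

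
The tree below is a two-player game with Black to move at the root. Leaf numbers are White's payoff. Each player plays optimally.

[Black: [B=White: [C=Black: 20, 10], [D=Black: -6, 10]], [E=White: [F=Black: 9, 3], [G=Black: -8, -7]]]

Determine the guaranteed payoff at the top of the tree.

C (Black): min(20, 10) = 10
D (Black): min(-6, 10) = -6
B (White): max(10, -6) = 10
F (Black): min(9, 3) = 3
G (Black): min(-8, -7) = -8
E (White): max(3, -8) = 3
Root (Black): min(10, 3) = 3

3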